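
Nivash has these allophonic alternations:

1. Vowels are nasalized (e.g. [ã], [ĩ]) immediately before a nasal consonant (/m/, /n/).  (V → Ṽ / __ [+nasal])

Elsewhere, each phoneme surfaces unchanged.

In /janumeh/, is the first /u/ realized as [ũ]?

/u/ (between /n/ and /m/): before a nasal consonant, so rule 1 applies → [ũ].
The actual realization is [ũ], which matches [ũ].

Yes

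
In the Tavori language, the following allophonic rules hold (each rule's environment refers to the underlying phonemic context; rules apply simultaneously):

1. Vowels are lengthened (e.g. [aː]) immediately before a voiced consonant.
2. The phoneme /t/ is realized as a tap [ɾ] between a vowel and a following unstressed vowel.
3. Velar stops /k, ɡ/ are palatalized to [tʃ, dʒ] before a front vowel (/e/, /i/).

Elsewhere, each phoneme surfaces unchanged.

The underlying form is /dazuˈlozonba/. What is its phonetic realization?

[daːzuːˈloːzoːnba]

/d/ — not in any rule's target class → [d].
/a/ (between /d/ and /z/) occurs before a voiced consonant → [aː] by rule 1.
/z/ (between /a/ and /u/): no rule targets it → [z].
Rule 1 applies to /u/ (between /z/ and /l/: before a voiced consonant) → [uː].
/l/ — not in any rule's target class → [l].
/o/ (between /l/ and /z/) occurs before a voiced consonant → [oː] by rule 1.
/z/ stays [z].
/o/ (between /z/ and /n/): before a voiced consonant, so rule 1 applies → [oː].
/n/ — not in any rule's target class → [n].
/b/ — not in any rule's target class → [b].
/a/ (word-final): rule 1 targets it, but not before a voiced consonant → unchanged [a].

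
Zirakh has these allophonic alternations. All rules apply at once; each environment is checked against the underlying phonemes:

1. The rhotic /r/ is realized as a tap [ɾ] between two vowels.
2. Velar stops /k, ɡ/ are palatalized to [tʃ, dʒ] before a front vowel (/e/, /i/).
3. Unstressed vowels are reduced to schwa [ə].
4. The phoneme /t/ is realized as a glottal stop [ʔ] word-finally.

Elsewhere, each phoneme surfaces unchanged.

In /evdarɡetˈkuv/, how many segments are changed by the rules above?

4

Segments that undergo a rule: /e/ → [ə] (rule 3); /a/ → [ə] (rule 3); /ɡ/ → [dʒ] (rule 2); /e/ → [ə] (rule 3).
All other segments surface unchanged.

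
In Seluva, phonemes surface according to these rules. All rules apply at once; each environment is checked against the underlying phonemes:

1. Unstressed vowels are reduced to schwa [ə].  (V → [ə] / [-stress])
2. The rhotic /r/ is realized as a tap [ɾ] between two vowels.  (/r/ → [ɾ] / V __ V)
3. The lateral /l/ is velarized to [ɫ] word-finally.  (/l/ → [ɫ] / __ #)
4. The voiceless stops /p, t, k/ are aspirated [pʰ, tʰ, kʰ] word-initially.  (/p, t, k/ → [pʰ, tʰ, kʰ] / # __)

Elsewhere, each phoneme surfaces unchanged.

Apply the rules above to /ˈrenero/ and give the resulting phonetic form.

[ˈrenəɾə]

/r/ (word-initial) fails the environment for rule 2, so it stays [r].
/e/ — between /r/ and /n/; rule 1 does not apply here → [e].
/n/ (between /e/ and /e/): no rule targets it → [n].
/e/ meets the environment for rule 1 (in an unstressed syllable) → [ə].
/r/ meets the environment for rule 2 (between two vowels) → [ɾ].
/o/ (word-final): in an unstressed syllable, so rule 1 applies → [ə].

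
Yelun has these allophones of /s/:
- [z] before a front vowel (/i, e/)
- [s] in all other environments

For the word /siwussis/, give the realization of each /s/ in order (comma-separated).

Occurrence 1 (position 1): before a front vowel (/i, e/) → [z].
Occurrence 2 (position 5): no conditioning environment matches → elsewhere allophone [s].
Occurrence 3 (position 6): before a front vowel (/i, e/) → [z].
Occurrence 4 (position 8): no conditioning environment matches → elsewhere allophone [s].

[z], [s], [z], [s]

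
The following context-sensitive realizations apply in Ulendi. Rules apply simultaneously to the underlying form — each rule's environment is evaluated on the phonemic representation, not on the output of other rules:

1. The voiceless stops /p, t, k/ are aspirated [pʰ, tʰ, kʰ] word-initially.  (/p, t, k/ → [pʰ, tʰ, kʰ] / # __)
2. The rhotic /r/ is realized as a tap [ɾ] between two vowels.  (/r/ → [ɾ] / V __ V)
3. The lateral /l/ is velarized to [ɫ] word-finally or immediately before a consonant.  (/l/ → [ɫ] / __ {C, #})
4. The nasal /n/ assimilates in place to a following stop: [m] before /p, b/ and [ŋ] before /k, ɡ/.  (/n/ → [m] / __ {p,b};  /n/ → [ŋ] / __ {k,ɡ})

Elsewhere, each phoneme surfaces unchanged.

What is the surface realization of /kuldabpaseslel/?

[kʰuɫdabpasesleɫ]

/k/ — word-initial, word-initially — surfaces as [kʰ] (rule 1).
/u/ (between /k/ and /l/): no rule targets it → [u].
/l/ meets the environment for rule 3 (word-finally or immediately before a consonant) → [ɫ].
/d/ (between /l/ and /a/) is unaffected → [d].
/a/ (between /d/ and /b/) is unaffected → [a].
/b/ — not in any rule's target class → [b].
/p/ (between /b/ and /a/) fails the environment for rule 1, so it stays [p].
/a/ (between /p/ and /s/): no rule targets it → [a].
/s/ (between /a/ and /e/) is unaffected → [s].
/e/ — not in any rule's target class → [e].
/s/ — not in any rule's target class → [s].
/l/ (between /s/ and /e/): rule 3 targets it, but not word-finally or immediately before a consonant → unchanged [l].
/e/ (between /l/ and /l/) is unaffected → [e].
/l/ — word-final, word-finally or immediately before a consonant — surfaces as [ɫ] (rule 3).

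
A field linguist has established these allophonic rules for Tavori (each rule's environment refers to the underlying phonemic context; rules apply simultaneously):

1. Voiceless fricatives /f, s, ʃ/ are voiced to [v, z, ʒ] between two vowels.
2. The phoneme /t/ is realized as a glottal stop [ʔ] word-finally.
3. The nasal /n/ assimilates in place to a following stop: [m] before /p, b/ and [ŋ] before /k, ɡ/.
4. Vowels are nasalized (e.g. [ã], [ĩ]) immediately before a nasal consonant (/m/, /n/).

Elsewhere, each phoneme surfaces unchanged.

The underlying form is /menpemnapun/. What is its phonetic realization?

/e/ meets the environment for rule 4 (before a nasal consonant) → [ẽ].
/n/ (between /e/ and /p/): before a labial or velar stop, so rule 3 applies → [m].
Rule 4 applies to /e/ (between /p/ and /m/: before a nasal consonant) → [ẽ].
/n/ — between /m/ and /a/; rule 3 does not apply here → [n].
/a/ (between /n/ and /p/) is in the target of rule 4 but the environment (before a nasal consonant) is not met → [a].
/u/ (between /p/ and /n/): before a nasal consonant, so rule 4 applies → [ũ].
/n/ — word-final; rule 3 does not apply here → [n].

[mẽmpẽmnapũn]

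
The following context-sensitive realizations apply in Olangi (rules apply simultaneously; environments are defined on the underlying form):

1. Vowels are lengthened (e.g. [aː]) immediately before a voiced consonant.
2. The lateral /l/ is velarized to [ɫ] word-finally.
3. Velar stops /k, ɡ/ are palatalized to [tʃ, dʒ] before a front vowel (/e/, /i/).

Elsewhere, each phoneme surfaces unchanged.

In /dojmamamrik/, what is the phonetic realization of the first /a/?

[aː]

Rule 1 applies to /a/ (between /m/ and /m/: before a voiced consonant) → [aː].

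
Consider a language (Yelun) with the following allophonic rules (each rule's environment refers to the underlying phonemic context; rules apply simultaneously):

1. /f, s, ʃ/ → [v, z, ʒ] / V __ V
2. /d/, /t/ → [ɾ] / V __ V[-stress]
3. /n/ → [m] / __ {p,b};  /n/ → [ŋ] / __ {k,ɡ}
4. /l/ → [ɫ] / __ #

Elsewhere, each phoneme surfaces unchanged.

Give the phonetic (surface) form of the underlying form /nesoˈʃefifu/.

/n/ (word-initial): rule 3 targets it, but not before a labial or velar stop → unchanged [n].
/e/ stays [e].
/s/ (between /e/ and /o/) occurs between two vowels → [z] by rule 1.
/o/ — not in any rule's target class → [o].
Rule 1 applies to /ʃ/ (between /o/ and /e/: between two vowels) → [ʒ].
/e/ (between /ʃ/ and /f/) is unaffected → [e].
Rule 1 applies to /f/ (between /e/ and /i/: between two vowels) → [v].
/i/ (between /f/ and /f/): no rule targets it → [i].
/f/ meets the environment for rule 1 (between two vowels) → [v].
/u/ (word-final) is unaffected → [u].

[nezoˈʒevivu]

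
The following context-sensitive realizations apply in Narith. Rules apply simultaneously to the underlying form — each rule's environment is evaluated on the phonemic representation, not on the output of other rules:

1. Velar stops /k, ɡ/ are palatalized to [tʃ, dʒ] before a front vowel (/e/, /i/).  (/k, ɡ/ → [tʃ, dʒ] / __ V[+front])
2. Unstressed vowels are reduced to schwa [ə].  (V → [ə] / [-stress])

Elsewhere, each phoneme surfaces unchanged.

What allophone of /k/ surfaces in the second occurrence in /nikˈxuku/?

[k]

/k/ (between /u/ and /u/) is in the target of rule 1 but the environment (before a front vowel) is not met → [k].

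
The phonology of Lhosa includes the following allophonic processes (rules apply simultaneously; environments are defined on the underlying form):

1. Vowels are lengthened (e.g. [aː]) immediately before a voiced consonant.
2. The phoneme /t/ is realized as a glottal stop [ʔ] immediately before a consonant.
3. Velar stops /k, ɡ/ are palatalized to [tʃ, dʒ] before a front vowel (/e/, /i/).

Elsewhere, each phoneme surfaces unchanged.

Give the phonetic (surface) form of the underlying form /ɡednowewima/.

/ɡ/ (word-initial) occurs before a front vowel → [dʒ] by rule 3.
/e/ (between /ɡ/ and /d/): before a voiced consonant, so rule 1 applies → [eː].
Rule 1 applies to /o/ (between /n/ and /w/: before a voiced consonant) → [oː].
Rule 1 applies to /e/ (between /w/ and /w/: before a voiced consonant) → [eː].
/i/ (between /w/ and /m/): before a voiced consonant, so rule 1 applies → [iː].
/a/ — word-final; rule 1 does not apply here → [a].

[dʒeːdnoːweːwiːma]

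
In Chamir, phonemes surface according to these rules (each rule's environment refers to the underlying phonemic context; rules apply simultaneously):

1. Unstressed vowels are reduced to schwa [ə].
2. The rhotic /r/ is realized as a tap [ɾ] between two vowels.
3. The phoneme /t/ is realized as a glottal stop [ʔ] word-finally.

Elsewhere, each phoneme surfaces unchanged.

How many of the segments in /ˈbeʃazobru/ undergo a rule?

Segments that undergo a rule: /a/ → [ə] (rule 1); /o/ → [ə] (rule 1); /u/ → [ə] (rule 1).
All other segments surface unchanged.

3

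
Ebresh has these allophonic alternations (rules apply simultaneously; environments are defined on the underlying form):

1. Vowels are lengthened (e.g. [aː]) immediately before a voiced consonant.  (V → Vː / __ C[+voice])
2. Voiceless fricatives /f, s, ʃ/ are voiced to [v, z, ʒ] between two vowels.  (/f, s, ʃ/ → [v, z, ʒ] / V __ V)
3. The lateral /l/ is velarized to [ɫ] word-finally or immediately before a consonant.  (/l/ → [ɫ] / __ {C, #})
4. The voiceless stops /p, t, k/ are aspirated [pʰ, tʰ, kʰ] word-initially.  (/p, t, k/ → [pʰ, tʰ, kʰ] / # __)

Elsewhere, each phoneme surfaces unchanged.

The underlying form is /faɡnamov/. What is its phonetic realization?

[faːɡnaːmoːv]

/f/ — word-initial; rule 2 does not apply here → [f].
/a/ (between /f/ and /ɡ/): before a voiced consonant, so rule 1 applies → [aː].
/ɡ/ stays [ɡ].
/n/ stays [n].
/a/ meets the environment for rule 1 (before a voiced consonant) → [aː].
/m/ stays [m].
/o/ (between /m/ and /v/) occurs before a voiced consonant → [oː] by rule 1.
/v/ (word-final) is unaffected → [v].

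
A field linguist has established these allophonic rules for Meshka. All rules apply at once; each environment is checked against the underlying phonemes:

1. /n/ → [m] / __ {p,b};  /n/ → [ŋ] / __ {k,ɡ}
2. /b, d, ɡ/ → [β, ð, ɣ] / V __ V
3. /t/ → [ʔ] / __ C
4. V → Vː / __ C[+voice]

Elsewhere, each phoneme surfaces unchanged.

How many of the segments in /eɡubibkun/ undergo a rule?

6

Segments that undergo a rule: /e/ → [eː] (rule 4); /ɡ/ → [ɣ] (rule 2); /u/ → [uː] (rule 4); /b/ → [β] (rule 2); /i/ → [iː] (rule 4); /u/ → [uː] (rule 4).
All other segments surface unchanged.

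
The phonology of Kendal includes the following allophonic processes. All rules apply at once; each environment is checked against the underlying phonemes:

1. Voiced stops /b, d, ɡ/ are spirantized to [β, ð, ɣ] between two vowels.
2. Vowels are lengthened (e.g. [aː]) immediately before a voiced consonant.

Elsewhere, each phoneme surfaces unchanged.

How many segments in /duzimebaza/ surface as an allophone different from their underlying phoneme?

5

Segments that undergo a rule: /u/ → [uː] (rule 2); /i/ → [iː] (rule 2); /e/ → [eː] (rule 2); /b/ → [β] (rule 1); /a/ → [aː] (rule 2).
All other segments surface unchanged.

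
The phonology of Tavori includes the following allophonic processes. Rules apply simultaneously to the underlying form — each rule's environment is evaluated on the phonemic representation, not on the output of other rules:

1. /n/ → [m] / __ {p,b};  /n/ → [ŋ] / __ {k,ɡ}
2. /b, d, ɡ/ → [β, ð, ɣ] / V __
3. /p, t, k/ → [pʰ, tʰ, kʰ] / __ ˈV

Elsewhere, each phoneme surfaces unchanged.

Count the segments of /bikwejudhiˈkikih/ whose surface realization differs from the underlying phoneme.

2

Segments that undergo a rule: /d/ → [ð] (rule 2); /k/ → [kʰ] (rule 3).
All other segments surface unchanged.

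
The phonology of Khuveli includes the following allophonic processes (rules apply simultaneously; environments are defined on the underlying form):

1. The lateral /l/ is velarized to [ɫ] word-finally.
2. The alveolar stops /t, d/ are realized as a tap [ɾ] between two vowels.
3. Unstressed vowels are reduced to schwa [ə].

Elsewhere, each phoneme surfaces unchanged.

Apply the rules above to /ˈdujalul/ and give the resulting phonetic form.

/d/ (word-initial) fails the environment for rule 2, so it stays [d].
/u/ — between /d/ and /j/; rule 3 does not apply here → [u].
/j/ stays [j].
/a/ (between /j/ and /l/): in an unstressed syllable, so rule 3 applies → [ə].
/l/ (between /a/ and /u/): rule 1 targets it, but not word-finally → unchanged [l].
Rule 3 applies to /u/ (between /l/ and /l/: in an unstressed syllable) → [ə].
Rule 1 applies to /l/ (word-final: word-finally) → [ɫ].

[ˈdujələɫ]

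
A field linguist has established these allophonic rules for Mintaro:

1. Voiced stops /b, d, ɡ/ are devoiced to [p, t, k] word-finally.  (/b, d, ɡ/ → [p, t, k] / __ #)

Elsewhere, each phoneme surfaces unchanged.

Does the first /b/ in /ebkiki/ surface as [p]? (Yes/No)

/b/ (between /e/ and /k/): rule 1 targets it, but not word-finally → unchanged [b].
The actual realization is [b], not [p].

No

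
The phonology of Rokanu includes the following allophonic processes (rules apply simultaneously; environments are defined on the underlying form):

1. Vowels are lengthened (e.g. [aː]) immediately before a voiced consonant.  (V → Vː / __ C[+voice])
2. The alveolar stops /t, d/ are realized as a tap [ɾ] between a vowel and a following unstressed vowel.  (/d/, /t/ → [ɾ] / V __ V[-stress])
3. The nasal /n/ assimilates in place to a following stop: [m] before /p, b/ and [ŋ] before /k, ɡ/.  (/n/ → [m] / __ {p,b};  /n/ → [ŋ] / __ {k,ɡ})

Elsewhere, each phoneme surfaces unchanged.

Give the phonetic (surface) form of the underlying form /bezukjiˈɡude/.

[beːzukjiːˈɡuːɾe]

/e/ (between /b/ and /z/): before a voiced consonant, so rule 1 applies → [eː].
/u/ (between /z/ and /k/) fails the environment for rule 1, so it stays [u].
Rule 1 applies to /i/ (between /j/ and /ɡ/: before a voiced consonant) → [iː].
/u/ (between /ɡ/ and /d/): before a voiced consonant, so rule 1 applies → [uː].
/d/ (between /u/ and /e/): between a vowel and a following unstressed vowel, so rule 2 applies → [ɾ].
/e/ (word-final) fails the environment for rule 1, so it stays [e].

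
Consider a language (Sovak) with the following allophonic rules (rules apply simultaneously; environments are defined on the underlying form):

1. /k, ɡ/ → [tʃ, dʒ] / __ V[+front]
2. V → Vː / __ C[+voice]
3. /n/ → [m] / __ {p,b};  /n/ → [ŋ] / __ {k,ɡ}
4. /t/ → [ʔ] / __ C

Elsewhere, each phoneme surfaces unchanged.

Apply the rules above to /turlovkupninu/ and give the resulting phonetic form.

/t/ (word-initial) is in the target of rule 4 but the environment (immediately before a consonant) is not met → [t].
/u/ (between /t/ and /r/): before a voiced consonant, so rule 2 applies → [uː].
/r/ stays [r].
/l/ (between /r/ and /o/) is unaffected → [l].
/o/ (between /l/ and /v/) occurs before a voiced consonant → [oː] by rule 2.
/v/ — not in any rule's target class → [v].
/k/ (between /v/ and /u/): rule 1 targets it, but not before a front vowel → unchanged [k].
/u/ (between /k/ and /p/): rule 2 targets it, but not before a voiced consonant → unchanged [u].
/p/ — not in any rule's target class → [p].
/n/ (between /p/ and /i/) fails the environment for rule 3, so it stays [n].
/i/ meets the environment for rule 2 (before a voiced consonant) → [iː].
/n/ — between /i/ and /u/; rule 3 does not apply here → [n].
/u/ (word-final) fails the environment for rule 2, so it stays [u].

[tuːrloːvkupniːnu]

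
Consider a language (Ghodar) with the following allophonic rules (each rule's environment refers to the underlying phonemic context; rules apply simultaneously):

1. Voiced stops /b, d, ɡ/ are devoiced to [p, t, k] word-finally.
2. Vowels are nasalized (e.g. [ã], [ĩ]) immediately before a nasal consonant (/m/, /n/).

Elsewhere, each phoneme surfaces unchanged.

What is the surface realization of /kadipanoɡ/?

[kadipãnok]

/a/ (between /k/ and /d/): rule 2 targets it, but not before a nasal consonant → unchanged [a].
/d/ (between /a/ and /i/): rule 1 targets it, but not word-finally → unchanged [d].
/i/ (between /d/ and /p/): rule 2 targets it, but not before a nasal consonant → unchanged [i].
/a/ meets the environment for rule 2 (before a nasal consonant) → [ã].
/o/ — between /n/ and /ɡ/; rule 2 does not apply here → [o].
Rule 1 applies to /ɡ/ (word-final: word-finally) → [k].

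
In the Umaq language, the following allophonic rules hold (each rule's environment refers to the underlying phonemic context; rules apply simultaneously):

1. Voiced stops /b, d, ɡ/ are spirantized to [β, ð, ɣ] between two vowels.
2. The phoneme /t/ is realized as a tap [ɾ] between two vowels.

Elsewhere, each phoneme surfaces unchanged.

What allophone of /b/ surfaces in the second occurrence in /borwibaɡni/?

[β]

Rule 1 applies to /b/ (between /i/ and /a/: between two vowels) → [β].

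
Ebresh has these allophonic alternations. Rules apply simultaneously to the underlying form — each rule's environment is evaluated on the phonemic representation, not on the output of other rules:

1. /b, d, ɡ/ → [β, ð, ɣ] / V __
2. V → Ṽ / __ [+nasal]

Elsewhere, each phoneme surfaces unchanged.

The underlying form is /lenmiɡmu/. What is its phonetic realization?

[lẽnmiɣmu]

/l/ stays [l].
/e/ — between /l/ and /n/, before a nasal consonant — surfaces as [ẽ] (rule 2).
/n/ — not in any rule's target class → [n].
/m/ — not in any rule's target class → [m].
/i/ — between /m/ and /ɡ/; rule 2 does not apply here → [i].
Rule 1 applies to /ɡ/ (between /i/ and /m/: immediately after a vowel) → [ɣ].
/m/ (between /ɡ/ and /u/) is unaffected → [m].
/u/ — word-final; rule 2 does not apply here → [u].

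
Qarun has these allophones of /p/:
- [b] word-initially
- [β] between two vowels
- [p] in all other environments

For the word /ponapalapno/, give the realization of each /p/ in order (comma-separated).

[b], [β], [p]

Occurrence 1 (position 1): word-initially → [b].
Occurrence 2 (position 5): between two vowels → [β].
Occurrence 3 (position 9): no conditioning environment matches → elsewhere allophone [p].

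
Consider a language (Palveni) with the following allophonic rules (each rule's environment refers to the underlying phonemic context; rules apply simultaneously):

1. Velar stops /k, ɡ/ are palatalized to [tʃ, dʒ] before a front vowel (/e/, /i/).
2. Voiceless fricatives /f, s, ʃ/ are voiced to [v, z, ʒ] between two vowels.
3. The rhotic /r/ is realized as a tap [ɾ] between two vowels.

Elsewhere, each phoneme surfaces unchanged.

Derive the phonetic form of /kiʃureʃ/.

/k/ (word-initial) occurs before a front vowel → [tʃ] by rule 1.
Rule 2 applies to /ʃ/ (between /i/ and /u/: between two vowels) → [ʒ].
/r/ (between /u/ and /e/) occurs between two vowels → [ɾ] by rule 3.
/ʃ/ — word-final; rule 2 does not apply here → [ʃ].

[tʃiʒuɾeʃ]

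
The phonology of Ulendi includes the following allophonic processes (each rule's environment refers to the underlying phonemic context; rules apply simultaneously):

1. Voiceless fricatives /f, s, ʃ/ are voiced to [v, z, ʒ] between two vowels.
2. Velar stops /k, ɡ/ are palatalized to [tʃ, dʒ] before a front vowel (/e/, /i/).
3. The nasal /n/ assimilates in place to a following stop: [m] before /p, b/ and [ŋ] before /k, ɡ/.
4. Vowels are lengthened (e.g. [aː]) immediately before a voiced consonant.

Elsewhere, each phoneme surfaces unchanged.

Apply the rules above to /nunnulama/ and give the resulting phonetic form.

/n/ (word-initial) fails the environment for rule 3, so it stays [n].
/u/ (between /n/ and /n/): before a voiced consonant, so rule 4 applies → [uː].
/n/ (between /u/ and /n/) is in the target of rule 3 but the environment (before a labial or velar stop) is not met → [n].
/n/ (between /n/ and /u/) is in the target of rule 3 but the environment (before a labial or velar stop) is not met → [n].
Rule 4 applies to /u/ (between /n/ and /l/: before a voiced consonant) → [uː].
/l/ (between /u/ and /a/): no rule targets it → [l].
/a/ — between /l/ and /m/, before a voiced consonant — surfaces as [aː] (rule 4).
/m/ stays [m].
/a/ (word-final) is in the target of rule 4 but the environment (before a voiced consonant) is not met → [a].

[nuːnnuːlaːma]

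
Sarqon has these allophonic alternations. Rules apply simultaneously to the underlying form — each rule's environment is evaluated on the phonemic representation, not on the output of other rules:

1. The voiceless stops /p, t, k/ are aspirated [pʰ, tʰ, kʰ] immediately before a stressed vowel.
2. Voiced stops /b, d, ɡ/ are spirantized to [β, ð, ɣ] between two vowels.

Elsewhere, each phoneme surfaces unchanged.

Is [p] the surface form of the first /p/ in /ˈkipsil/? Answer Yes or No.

/p/ (between /i/ and /s/) is in the target of rule 1 but the environment (immediately before a stressed vowel) is not met → [p].
The actual realization is [p], which matches [p].

Yes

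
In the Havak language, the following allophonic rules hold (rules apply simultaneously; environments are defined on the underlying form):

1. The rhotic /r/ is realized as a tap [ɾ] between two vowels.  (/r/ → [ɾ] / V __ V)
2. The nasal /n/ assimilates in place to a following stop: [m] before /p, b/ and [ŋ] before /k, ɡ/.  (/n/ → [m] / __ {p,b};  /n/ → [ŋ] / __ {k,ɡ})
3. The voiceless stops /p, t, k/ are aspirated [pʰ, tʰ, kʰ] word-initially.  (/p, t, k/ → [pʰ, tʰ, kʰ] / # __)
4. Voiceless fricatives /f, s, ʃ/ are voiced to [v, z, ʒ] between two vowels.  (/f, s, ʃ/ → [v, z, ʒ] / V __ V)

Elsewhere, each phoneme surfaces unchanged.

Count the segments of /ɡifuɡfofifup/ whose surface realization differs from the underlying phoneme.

3

Segments that undergo a rule: /f/ → [v] (rule 4); /f/ → [v] (rule 4); /f/ → [v] (rule 4).
All other segments surface unchanged.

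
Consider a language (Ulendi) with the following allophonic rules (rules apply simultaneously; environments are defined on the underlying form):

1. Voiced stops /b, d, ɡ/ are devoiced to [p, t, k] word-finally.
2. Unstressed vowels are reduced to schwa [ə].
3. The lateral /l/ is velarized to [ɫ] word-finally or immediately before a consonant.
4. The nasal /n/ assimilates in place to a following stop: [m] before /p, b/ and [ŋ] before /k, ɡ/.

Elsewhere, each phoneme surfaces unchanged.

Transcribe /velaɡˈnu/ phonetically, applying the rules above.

[vələɡˈnu]

/v/ (word-initial) is unaffected → [v].
/e/ (between /v/ and /l/): in an unstressed syllable, so rule 2 applies → [ə].
/l/ — between /e/ and /a/; rule 3 does not apply here → [l].
/a/ — between /l/ and /ɡ/, in an unstressed syllable — surfaces as [ə] (rule 2).
/ɡ/ (between /a/ and /n/) is in the target of rule 1 but the environment (word-finally) is not met → [ɡ].
/n/ — between /ɡ/ and /u/; rule 4 does not apply here → [n].
/u/ (word-final) is in the target of rule 2 but the environment (in an unstressed syllable) is not met → [u].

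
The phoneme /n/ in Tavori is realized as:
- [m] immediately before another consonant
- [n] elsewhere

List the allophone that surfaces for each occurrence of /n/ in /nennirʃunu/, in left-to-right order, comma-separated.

[n], [m], [n], [n]

Occurrence 1 (position 1): no conditioning environment matches → elsewhere allophone [n].
Occurrence 2 (position 3): immediately before another consonant → [m].
Occurrence 3 (position 4): no conditioning environment matches → elsewhere allophone [n].
Occurrence 4 (position 9): no conditioning environment matches → elsewhere allophone [n].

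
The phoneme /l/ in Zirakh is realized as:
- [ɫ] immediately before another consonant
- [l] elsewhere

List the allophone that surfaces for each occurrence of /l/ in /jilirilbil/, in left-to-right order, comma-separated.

Occurrence 1 (position 3): no conditioning environment matches → elsewhere allophone [l].
Occurrence 2 (position 7): immediately before another consonant → [ɫ].
Occurrence 3 (position 10): no conditioning environment matches → elsewhere allophone [l].

[l], [ɫ], [l]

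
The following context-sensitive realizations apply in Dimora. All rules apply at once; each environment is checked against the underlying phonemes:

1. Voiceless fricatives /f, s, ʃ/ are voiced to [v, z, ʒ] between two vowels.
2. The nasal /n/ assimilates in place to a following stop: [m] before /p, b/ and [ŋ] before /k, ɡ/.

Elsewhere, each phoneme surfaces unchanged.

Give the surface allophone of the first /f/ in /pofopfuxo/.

/f/ — between /o/ and /o/, between two vowels — surfaces as [v] (rule 1).

[v]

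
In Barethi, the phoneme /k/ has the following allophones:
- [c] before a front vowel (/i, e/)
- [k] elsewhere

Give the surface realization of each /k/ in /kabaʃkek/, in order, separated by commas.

Occurrence 1 (position 1): no conditioning environment matches → elsewhere allophone [k].
Occurrence 2 (position 6): before a front vowel → [c].
Occurrence 3 (position 8): no conditioning environment matches → elsewhere allophone [k].

[k], [c], [k]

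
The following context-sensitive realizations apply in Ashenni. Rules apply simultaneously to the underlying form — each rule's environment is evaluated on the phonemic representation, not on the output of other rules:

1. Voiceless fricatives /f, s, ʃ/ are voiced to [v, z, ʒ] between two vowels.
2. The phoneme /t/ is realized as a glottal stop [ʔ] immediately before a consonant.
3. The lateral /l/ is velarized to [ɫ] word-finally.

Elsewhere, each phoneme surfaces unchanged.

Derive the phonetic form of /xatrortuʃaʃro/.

[xaʔrortuʒaʃro]

/x/ — not in any rule's target class → [x].
/a/ (between /x/ and /t/) is unaffected → [a].
/t/ (between /a/ and /r/): immediately before a consonant, so rule 2 applies → [ʔ].
/r/ (between /t/ and /o/) is unaffected → [r].
/o/ stays [o].
/r/ (between /o/ and /t/): no rule targets it → [r].
/t/ (between /r/ and /u/) is in the target of rule 2 but the environment (immediately before a consonant) is not met → [t].
/u/ (between /t/ and /ʃ/) is unaffected → [u].
/ʃ/ (between /u/ and /a/): between two vowels, so rule 1 applies → [ʒ].
/a/ (between /ʃ/ and /ʃ/) is unaffected → [a].
/ʃ/ (between /a/ and /r/) is in the target of rule 1 but the environment (between two vowels) is not met → [ʃ].
/r/ stays [r].
/o/ (word-final) is unaffected → [o].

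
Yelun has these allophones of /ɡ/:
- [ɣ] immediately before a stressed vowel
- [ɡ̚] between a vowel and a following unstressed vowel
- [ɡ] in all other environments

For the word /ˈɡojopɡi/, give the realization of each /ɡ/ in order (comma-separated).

Occurrence 1 (position 1): immediately before a stressed vowel → [ɣ].
Occurrence 2 (position 6): no conditioning environment matches → elsewhere allophone [ɡ].

[ɣ], [ɡ]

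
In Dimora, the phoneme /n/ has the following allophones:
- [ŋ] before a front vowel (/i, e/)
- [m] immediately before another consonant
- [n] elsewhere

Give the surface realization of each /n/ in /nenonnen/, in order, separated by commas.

Occurrence 1 (position 1): before a front vowel (/i, e/) → [ŋ].
Occurrence 2 (position 3): no conditioning environment matches → elsewhere allophone [n].
Occurrence 3 (position 5): immediately before another consonant → [m].
Occurrence 4 (position 6): before a front vowel (/i, e/) → [ŋ].
Occurrence 5 (position 8): no conditioning environment matches → elsewhere allophone [n].

[ŋ], [n], [m], [ŋ], [n]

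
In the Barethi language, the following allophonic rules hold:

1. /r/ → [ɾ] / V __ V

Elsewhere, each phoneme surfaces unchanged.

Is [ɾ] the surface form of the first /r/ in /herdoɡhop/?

No

/r/ (between /e/ and /d/): rule 1 targets it, but not between two vowels → unchanged [r].
The actual realization is [r], not [ɾ].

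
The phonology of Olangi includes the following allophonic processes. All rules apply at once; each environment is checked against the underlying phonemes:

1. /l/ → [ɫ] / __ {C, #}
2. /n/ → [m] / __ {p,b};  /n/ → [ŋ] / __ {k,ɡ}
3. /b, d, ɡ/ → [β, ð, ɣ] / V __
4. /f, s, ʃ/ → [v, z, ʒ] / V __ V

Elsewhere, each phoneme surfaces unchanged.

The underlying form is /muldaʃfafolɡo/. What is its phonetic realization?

/l/ (between /u/ and /d/): word-finally or immediately before a consonant, so rule 1 applies → [ɫ].
/d/ (between /l/ and /a/) fails the environment for rule 3, so it stays [d].
/ʃ/ (between /a/ and /f/): rule 4 targets it, but not between two vowels → unchanged [ʃ].
/f/ (between /ʃ/ and /a/) is in the target of rule 4 but the environment (between two vowels) is not met → [f].
Rule 4 applies to /f/ (between /a/ and /o/: between two vowels) → [v].
Rule 1 applies to /l/ (between /o/ and /ɡ/: word-finally or immediately before a consonant) → [ɫ].
/ɡ/ (between /l/ and /o/) is in the target of rule 3 but the environment (immediately after a vowel) is not met → [ɡ].

[muɫdaʃfavoɫɡo]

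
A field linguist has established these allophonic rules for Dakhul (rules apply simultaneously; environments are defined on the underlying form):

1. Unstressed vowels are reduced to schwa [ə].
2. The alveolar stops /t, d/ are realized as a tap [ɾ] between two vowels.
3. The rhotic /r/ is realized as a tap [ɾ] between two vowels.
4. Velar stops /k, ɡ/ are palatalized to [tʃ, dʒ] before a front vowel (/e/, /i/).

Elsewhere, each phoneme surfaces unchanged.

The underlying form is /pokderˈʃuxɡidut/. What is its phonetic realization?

[pəkdərˈʃuxdʒəɾət]

/o/ (between /p/ and /k/): in an unstressed syllable, so rule 1 applies → [ə].
/k/ (between /o/ and /d/) fails the environment for rule 4, so it stays [k].
/d/ (between /k/ and /e/) fails the environment for rule 2, so it stays [d].
/e/ (between /d/ and /r/): in an unstressed syllable, so rule 1 applies → [ə].
/r/ (between /e/ and /ʃ/) is in the target of rule 3 but the environment (between two vowels) is not met → [r].
/u/ (between /ʃ/ and /x/) is in the target of rule 1 but the environment (in an unstressed syllable) is not met → [u].
/ɡ/ meets the environment for rule 4 (before a front vowel) → [dʒ].
Rule 1 applies to /i/ (between /ɡ/ and /d/: in an unstressed syllable) → [ə].
/d/ (between /i/ and /u/): between two vowels, so rule 2 applies → [ɾ].
/u/ meets the environment for rule 1 (in an unstressed syllable) → [ə].
/t/ (word-final): rule 2 targets it, but not between two vowels → unchanged [t].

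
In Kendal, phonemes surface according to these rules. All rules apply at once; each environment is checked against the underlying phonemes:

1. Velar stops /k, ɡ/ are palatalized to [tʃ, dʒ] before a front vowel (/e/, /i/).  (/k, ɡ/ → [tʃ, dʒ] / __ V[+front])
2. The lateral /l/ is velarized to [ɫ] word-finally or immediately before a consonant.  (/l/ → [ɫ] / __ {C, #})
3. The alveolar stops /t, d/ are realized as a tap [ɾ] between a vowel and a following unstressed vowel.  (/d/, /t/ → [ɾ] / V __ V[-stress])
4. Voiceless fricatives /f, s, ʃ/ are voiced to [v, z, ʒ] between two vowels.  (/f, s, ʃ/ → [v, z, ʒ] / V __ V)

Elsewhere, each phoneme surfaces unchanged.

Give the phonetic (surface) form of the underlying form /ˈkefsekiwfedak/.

[ˈtʃefsetʃiwfeɾak]

/k/ meets the environment for rule 1 (before a front vowel) → [tʃ].
/e/ — not in any rule's target class → [e].
/f/ (between /e/ and /s/) is in the target of rule 4 but the environment (between two vowels) is not met → [f].
/s/ — between /f/ and /e/; rule 4 does not apply here → [s].
/e/ (between /s/ and /k/): no rule targets it → [e].
/k/ meets the environment for rule 1 (before a front vowel) → [tʃ].
/i/ (between /k/ and /w/): no rule targets it → [i].
/w/ (between /i/ and /f/) is unaffected → [w].
/f/ (between /w/ and /e/) is in the target of rule 4 but the environment (between two vowels) is not met → [f].
/e/ stays [e].
/d/ (between /e/ and /a/) occurs between a vowel and a following unstressed vowel → [ɾ] by rule 3.
/a/ (between /d/ and /k/): no rule targets it → [a].
/k/ — word-final; rule 1 does not apply here → [k].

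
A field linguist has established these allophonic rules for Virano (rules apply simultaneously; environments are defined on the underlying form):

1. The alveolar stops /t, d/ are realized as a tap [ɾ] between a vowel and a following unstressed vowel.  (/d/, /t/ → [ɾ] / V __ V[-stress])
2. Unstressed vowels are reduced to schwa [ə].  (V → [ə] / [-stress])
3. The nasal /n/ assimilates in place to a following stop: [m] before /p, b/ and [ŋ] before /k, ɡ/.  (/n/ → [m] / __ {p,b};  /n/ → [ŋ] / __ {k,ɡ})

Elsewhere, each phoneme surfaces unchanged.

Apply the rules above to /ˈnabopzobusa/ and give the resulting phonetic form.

[ˈnabəpzəbəsə]

/n/ (word-initial) is in the target of rule 3 but the environment (before a labial or velar stop) is not met → [n].
/a/ (between /n/ and /b/): rule 2 targets it, but not in an unstressed syllable → unchanged [a].
/b/ (between /a/ and /o/) is unaffected → [b].
Rule 2 applies to /o/ (between /b/ and /p/: in an unstressed syllable) → [ə].
/p/ (between /o/ and /z/) is unaffected → [p].
/z/ — not in any rule's target class → [z].
/o/ (between /z/ and /b/) occurs in an unstressed syllable → [ə] by rule 2.
/b/ stays [b].
Rule 2 applies to /u/ (between /b/ and /s/: in an unstressed syllable) → [ə].
/s/ stays [s].
Rule 2 applies to /a/ (word-final: in an unstressed syllable) → [ə].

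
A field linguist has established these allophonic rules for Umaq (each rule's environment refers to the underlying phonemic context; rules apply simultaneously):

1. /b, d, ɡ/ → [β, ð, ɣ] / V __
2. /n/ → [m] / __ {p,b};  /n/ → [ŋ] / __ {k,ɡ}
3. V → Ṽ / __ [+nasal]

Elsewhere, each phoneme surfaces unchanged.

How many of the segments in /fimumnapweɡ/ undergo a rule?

Segments that undergo a rule: /i/ → [ĩ] (rule 3); /u/ → [ũ] (rule 3); /ɡ/ → [ɣ] (rule 1).
All other segments surface unchanged.

3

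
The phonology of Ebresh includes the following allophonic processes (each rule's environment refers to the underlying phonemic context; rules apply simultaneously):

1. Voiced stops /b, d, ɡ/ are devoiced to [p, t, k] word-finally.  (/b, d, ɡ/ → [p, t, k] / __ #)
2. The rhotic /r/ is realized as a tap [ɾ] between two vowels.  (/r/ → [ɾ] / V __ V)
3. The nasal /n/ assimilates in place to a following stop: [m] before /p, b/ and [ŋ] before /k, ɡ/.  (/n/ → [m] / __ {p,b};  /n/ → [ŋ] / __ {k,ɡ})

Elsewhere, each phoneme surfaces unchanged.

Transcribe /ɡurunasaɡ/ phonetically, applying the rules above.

/ɡ/ — word-initial; rule 1 does not apply here → [ɡ].
/r/ — between /u/ and /u/, between two vowels — surfaces as [ɾ] (rule 2).
/n/ — between /u/ and /a/; rule 3 does not apply here → [n].
Rule 1 applies to /ɡ/ (word-final: word-finally) → [k].

[ɡuɾunasak]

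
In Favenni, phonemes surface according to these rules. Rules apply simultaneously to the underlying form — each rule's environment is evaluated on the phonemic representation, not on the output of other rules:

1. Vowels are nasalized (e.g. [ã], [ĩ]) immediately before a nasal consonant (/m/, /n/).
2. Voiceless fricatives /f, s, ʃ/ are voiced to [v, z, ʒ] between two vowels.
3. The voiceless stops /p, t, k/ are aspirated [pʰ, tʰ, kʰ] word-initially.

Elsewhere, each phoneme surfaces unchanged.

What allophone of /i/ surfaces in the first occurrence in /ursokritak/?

[i]

/i/ (between /r/ and /t/) fails the environment for rule 1, so it stays [i].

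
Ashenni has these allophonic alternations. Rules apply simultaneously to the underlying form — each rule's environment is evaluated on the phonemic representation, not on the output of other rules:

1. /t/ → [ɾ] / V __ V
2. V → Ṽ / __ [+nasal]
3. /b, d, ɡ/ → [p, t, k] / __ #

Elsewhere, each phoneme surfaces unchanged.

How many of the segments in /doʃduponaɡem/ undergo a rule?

Segments that undergo a rule: /o/ → [õ] (rule 2); /e/ → [ẽ] (rule 2).
All other segments surface unchanged.

2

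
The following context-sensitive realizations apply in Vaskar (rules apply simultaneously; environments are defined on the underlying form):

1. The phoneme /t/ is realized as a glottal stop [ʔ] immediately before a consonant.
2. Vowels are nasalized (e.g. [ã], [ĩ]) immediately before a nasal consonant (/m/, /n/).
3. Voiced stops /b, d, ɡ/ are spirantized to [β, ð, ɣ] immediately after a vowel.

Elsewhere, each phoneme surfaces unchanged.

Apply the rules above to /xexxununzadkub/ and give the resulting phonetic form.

/x/ (word-initial): no rule targets it → [x].
/e/ (between /x/ and /x/) is in the target of rule 2 but the environment (before a nasal consonant) is not met → [e].
/x/ — not in any rule's target class → [x].
/x/ stays [x].
/u/ (between /x/ and /n/): before a nasal consonant, so rule 2 applies → [ũ].
/n/ — not in any rule's target class → [n].
/u/ meets the environment for rule 2 (before a nasal consonant) → [ũ].
/n/ — not in any rule's target class → [n].
/z/ (between /n/ and /a/) is unaffected → [z].
/a/ (between /z/ and /d/): rule 2 targets it, but not before a nasal consonant → unchanged [a].
/d/ (between /a/ and /k/): immediately after a vowel, so rule 3 applies → [ð].
/k/ stays [k].
/u/ (between /k/ and /b/): rule 2 targets it, but not before a nasal consonant → unchanged [u].
/b/ — word-final, immediately after a vowel — surfaces as [β] (rule 3).

[xexxũnũnzaðkuβ]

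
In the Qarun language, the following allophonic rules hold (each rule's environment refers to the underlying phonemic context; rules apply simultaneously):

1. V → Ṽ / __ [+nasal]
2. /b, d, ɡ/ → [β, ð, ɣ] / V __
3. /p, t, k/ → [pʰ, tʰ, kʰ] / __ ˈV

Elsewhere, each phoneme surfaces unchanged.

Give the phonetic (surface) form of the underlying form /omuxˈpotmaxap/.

[õmuxˈpʰotmaxap]

/o/ (word-initial): before a nasal consonant, so rule 1 applies → [õ].
/m/ (between /o/ and /u/) is unaffected → [m].
/u/ (between /m/ and /x/): rule 1 targets it, but not before a nasal consonant → unchanged [u].
/x/ stays [x].
/p/ — between /x/ and /o/, immediately before a stressed vowel — surfaces as [pʰ] (rule 3).
/o/ (between /p/ and /t/) is in the target of rule 1 but the environment (before a nasal consonant) is not met → [o].
/t/ — between /o/ and /m/; rule 3 does not apply here → [t].
/m/ (between /t/ and /a/): no rule targets it → [m].
/a/ (between /m/ and /x/) is in the target of rule 1 but the environment (before a nasal consonant) is not met → [a].
/x/ stays [x].
/a/ (between /x/ and /p/) fails the environment for rule 1, so it stays [a].
/p/ (word-final) fails the environment for rule 3, so it stays [p].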